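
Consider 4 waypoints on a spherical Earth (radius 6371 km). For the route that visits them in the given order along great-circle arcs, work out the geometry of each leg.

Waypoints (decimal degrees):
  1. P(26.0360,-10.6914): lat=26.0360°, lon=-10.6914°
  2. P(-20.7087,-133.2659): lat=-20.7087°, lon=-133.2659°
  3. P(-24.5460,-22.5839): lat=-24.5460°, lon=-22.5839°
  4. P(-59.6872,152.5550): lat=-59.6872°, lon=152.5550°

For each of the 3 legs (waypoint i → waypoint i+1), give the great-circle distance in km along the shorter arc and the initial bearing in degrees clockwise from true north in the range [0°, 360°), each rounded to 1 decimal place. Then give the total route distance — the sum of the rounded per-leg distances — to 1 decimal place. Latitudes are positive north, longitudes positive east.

Leg 1: dist=14169.0 km, bearing=263.0°
Leg 2: dist=10990.1 km, bearing=120.5°
Leg 3: dist=10638.2 km, bearing=177.5°
Total: 35797.3 km

Leg 1: φ1=0.4544139, φ2=-0.3614350, Δφ=-0.8158489, Δλ=-2.1393286 rad; a=sin²(Δφ/2)+cosφ1·cosφ2·sin²(Δλ/2)=0.8038590875; c=2·atan2(√a, √(1-a))=2.223980466; dist=6371·c=14168.980 ≈ 14169.0 km; running total=14169.0 km
Leg 1 bearing: y=sinΔλ·cosφ2=-0.78824605, x=cosφ1·sinφ2-sinφ1·cosφ2·cosΔλ=-0.09667873; θ=atan2(y, x)=-96.9924° <0 so +360° → 263.0076° ≈ 263.0°
Leg 2: φ1=-0.3614350, φ2=-0.4284085, Δφ=-0.0669735, Δλ=1.9317653 rad; a=sin²(Δφ/2)+cosφ1·cosφ2·sin²(Δλ/2)=0.5768028802; c=2·atan2(√a, √(1-a))=1.725012640; dist=6371·c=10990.056 ≈ 10990.1 km; running total=25159.1 km
Leg 2 bearing: y=sinΔλ·cosφ2=0.85100709, x=cosφ1·sinφ2-sinφ1·cosφ2·cosΔλ=-0.50218742; θ=atan2(y, x)=120.5453° ≈ 120.5°
Leg 3: φ1=-0.4284085, φ2=-1.0417382, Δφ=-0.6133296, Δλ=3.0567505 rad; a=sin²(Δφ/2)+cosφ1·cosφ2·sin²(Δλ/2)=0.5494142066; c=2·atan2(√a, √(1-a))=1.669786328; dist=6371·c=10638.209 ≈ 10638.2 km; running total=35797.3 km
Leg 3 bearing: y=sinΔλ·cosφ2=0.04277024, x=cosφ1·sinφ2-sinφ1·cosφ2·cosΔλ=-0.99418492; θ=atan2(y, x)=177.5366° ≈ 177.5°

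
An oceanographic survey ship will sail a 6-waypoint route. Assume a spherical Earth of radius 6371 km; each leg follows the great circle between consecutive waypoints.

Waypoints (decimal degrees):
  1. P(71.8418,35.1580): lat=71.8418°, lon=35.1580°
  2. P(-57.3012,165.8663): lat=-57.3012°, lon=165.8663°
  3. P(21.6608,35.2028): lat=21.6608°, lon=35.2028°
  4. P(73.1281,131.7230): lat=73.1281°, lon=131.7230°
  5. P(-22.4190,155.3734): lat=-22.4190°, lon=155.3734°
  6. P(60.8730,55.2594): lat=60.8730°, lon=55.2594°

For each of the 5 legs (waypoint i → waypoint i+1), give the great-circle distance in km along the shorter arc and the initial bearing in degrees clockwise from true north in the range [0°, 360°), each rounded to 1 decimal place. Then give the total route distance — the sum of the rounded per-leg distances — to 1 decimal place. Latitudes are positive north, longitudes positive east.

Leg 1: φ1=1.2538760, φ2=-1.0000946, Δφ=-2.2539706, Δλ=2.2812902 rad; a=sin²(Δφ/2)+cosφ1·cosφ2·sin²(Δλ/2)=0.9547085783; c=2·atan2(√a, √(1-a))=2.712676781; dist=6371·c=17282.464 ≈ 17282.5 km; running total=17282.5 km
Leg 1 bearing: y=sinΔλ·cosφ2=0.40951034, x=cosφ1·sinφ2-sinφ1·cosφ2·cosΔλ=0.07253770; θ=atan2(y, x)=79.9552° ≈ 80.0°
Leg 2: φ1=-1.0000946, φ2=0.3780523, Δφ=1.3781469, Δλ=-2.2805083 rad; a=sin²(Δφ/2)+cosφ1·cosφ2·sin²(Δλ/2)=0.8188874177; c=2·atan2(√a, √(1-a))=2.262402137; dist=6371·c=14413.764 ≈ 14413.8 km; running total=31696.3 km
Leg 2 bearing: y=sinΔλ·cosφ2=-0.70498486, x=cosφ1·sinφ2-sinφ1·cosφ2·cosΔλ=-0.31022508; θ=atan2(y, x)=-113.7517° <0 so +360° → 246.2483° ≈ 246.2°
Leg 3: φ1=0.3780523, φ2=1.2763261, Δφ=0.8982738, Δλ=1.6845953 rad; a=sin²(Δφ/2)+cosφ1·cosφ2·sin²(Δλ/2)=0.3387033636; c=2·atan2(√a, √(1-a))=1.242328368; dist=6371·c=7914.874 ≈ 7914.9 km; running total=39611.2 km
Leg 3 bearing: y=sinΔλ·cosφ2=0.28835564, x=cosφ1·sinφ2-sinφ1·cosφ2·cosΔλ=0.90154568; θ=atan2(y, x)=17.7367° ≈ 17.7°
Leg 4: φ1=1.2763261, φ2=-0.3912854, Δφ=-1.6676115, Δλ=0.4127773 rad; a=sin²(Δφ/2)+cosφ1·cosφ2·sin²(Δλ/2)=0.5595990966; c=2·atan2(√a, √(1-a))=1.690278606; dist=6371·c=10768.765 ≈ 10768.8 km; running total=50380.0 km
Leg 4 bearing: y=sinΔλ·cosφ2=0.37083551, x=cosφ1·sinφ2-sinφ1·cosφ2·cosΔλ=-0.92101727; θ=atan2(y, x)=158.0685° ≈ 158.1°
Leg 5: φ1=-0.3912854, φ2=1.0624343, Δφ=1.4537196, Δλ=-1.7473189 rad; a=sin²(Δφ/2)+cosφ1·cosφ2·sin²(Δλ/2)=0.7060825693; c=2·atan2(√a, √(1-a))=1.995625492; dist=6371·c=12714.130 ≈ 12714.1 km; running total=63094.1 km
Leg 5 bearing: y=sinΔλ·cosφ2=-0.47918318, x=cosφ1·sinφ2-sinφ1·cosφ2·cosΔλ=0.77492153; θ=atan2(y, x)=-31.7311° <0 so +360° → 328.2689° ≈ 328.3°

Leg 1: dist=17282.5 km, bearing=80.0°
Leg 2: dist=14413.8 km, bearing=246.2°
Leg 3: dist=7914.9 km, bearing=17.7°
Leg 4: dist=10768.8 km, bearing=158.1°
Leg 5: dist=12714.1 km, bearing=328.3°
Total: 63094.1 km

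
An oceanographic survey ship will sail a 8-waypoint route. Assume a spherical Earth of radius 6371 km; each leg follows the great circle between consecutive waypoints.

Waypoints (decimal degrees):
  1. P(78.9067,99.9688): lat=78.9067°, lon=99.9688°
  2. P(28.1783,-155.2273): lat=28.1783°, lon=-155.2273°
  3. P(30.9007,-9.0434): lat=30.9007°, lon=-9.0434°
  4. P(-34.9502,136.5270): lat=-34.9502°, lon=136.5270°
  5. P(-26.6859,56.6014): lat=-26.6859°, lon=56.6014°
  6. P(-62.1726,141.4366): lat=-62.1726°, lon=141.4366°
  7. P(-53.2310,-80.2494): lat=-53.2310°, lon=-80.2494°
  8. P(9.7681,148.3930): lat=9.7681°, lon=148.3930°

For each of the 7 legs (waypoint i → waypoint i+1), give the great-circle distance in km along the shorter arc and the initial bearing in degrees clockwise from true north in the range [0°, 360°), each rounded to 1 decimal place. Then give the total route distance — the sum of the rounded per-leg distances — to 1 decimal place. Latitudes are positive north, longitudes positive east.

Leg 1: dist=7245.7 km, bearing=69.9°
Leg 2: dist=12531.6 km, bearing=31.2°
Leg 3: dist=16786.2 km, bearing=107.3°
Leg 4: dist=7487.1 km, bearing=252.4°
Leg 5: dist=7142.4 km, bearing=148.9°
Leg 6: dist=6673.6 km, bearing=152.6°
Leg 7: dist=13534.1 km, bearing=240.4°
Total: 71400.7 km

Leg 1: φ1=1.3771817, φ2=0.4918041, Δφ=-0.8853776, Δλ=-4.4540122 rad; a=sin²(Δφ/2)+cosφ1·cosφ2·sin²(Δλ/2)=0.2899710086; c=2·atan2(√a, √(1-a))=1.137287115; dist=6371·c=7245.656 ≈ 7245.7 km; running total=7245.7 km
Leg 1 bearing: y=sinΔλ·cosφ2=0.85222243, x=cosφ1·sinφ2-sinφ1·cosφ2·cosΔλ=0.31187852; θ=atan2(y, x)=69.8994° ≈ 69.9°
Leg 2: φ1=0.4918041, φ2=0.5393190, Δφ=0.0475148, Δλ=2.5513904 rad; a=sin²(Δφ/2)+cosφ1·cosφ2·sin²(Δλ/2)=0.6929501351; c=2·atan2(√a, √(1-a))=1.966979810; dist=6371·c=12531.628 ≈ 12531.6 km; running total=19777.3 km
Leg 2 bearing: y=sinΔλ·cosφ2=0.47753460, x=cosφ1·sinφ2-sinφ1·cosφ2·cosΔλ=0.78932990; θ=atan2(y, x)=31.1734° ≈ 31.2°
Leg 3: φ1=0.5393190, φ2=-0.6099961, Δφ=-1.1493150, Δλ=2.5406828 rad; a=sin²(Δφ/2)+cosφ1·cosφ2·sin²(Δλ/2)=0.9371494926; c=2·atan2(√a, √(1-a))=2.634786023; dist=6371·c=16786.222 ≈ 16786.2 km; running total=36563.5 km
Leg 3 bearing: y=sinΔλ·cosφ2=0.46342469, x=cosφ1·sinφ2-sinφ1·cosφ2·cosΔλ=-0.14435665; θ=atan2(y, x)=107.3018° ≈ 107.3°
Leg 4: φ1=-0.6099961, φ2=-0.4657568, Δφ=0.1442392, Δλ=-1.3949649 rad; a=sin²(Δφ/2)+cosφ1·cosφ2·sin²(Δλ/2)=0.3073103904; c=2·atan2(√a, √(1-a))=1.175177577; dist=6371·c=7487.056 ≈ 7487.1 km; running total=44050.6 km
Leg 4 bearing: y=sinΔλ·cosφ2=-0.87970573, x=cosφ1·sinφ2-sinφ1·cosφ2·cosΔλ=-0.27856901; θ=atan2(y, x)=-107.5710° <0 so +360° → 252.4290° ≈ 252.4°
Leg 5: φ1=-0.4657568, φ2=-1.0851166, Δφ=-0.6193598, Δλ=1.4806536 rad; a=sin²(Δφ/2)+cosφ1·cosφ2·sin²(Δλ/2)=0.2826446380; c=2·atan2(√a, √(1-a))=1.121079289; dist=6371·c=7142.396 ≈ 7142.4 km; running total=51193.0 km
Leg 5 bearing: y=sinΔλ·cosφ2=0.46491431, x=cosφ1·sinφ2-sinφ1·cosφ2·cosΔλ=-0.77128546; θ=atan2(y, x)=148.9193° ≈ 148.9°
Leg 6: φ1=-1.0851166, φ2=-0.9290562, Δφ=0.1560604, Δλ=-3.8691506 rad; a=sin²(Δφ/2)+cosφ1·cosφ2·sin²(Δλ/2)=0.2501286074; c=2·atan2(√a, √(1-a))=1.047494532; dist=6371·c=6673.588 ≈ 6673.6 km; running total=57866.6 km
Leg 6 bearing: y=sinΔλ·cosφ2=0.39809120, x=cosφ1·sinφ2-sinφ1·cosφ2·cosΔλ=-0.76927274; θ=atan2(y, x)=152.6389° ≈ 152.6°
Leg 7: φ1=-0.9290562, φ2=0.1704855, Δφ=1.0995417, Δλ=3.9905627 rad; a=sin²(Δφ/2)+cosφ1·cosφ2·sin²(Δλ/2)=0.7628480532; c=2·atan2(√a, √(1-a))=2.124329534; dist=6371·c=13534.103 ≈ 13534.1 km; running total=71400.7 km
Leg 7 bearing: y=sinΔλ·cosφ2=-0.73971843, x=cosφ1·sinφ2-sinφ1·cosφ2·cosΔλ=-0.42007172; θ=atan2(y, x)=-119.5914° <0 so +360° → 240.4086° ≈ 240.4°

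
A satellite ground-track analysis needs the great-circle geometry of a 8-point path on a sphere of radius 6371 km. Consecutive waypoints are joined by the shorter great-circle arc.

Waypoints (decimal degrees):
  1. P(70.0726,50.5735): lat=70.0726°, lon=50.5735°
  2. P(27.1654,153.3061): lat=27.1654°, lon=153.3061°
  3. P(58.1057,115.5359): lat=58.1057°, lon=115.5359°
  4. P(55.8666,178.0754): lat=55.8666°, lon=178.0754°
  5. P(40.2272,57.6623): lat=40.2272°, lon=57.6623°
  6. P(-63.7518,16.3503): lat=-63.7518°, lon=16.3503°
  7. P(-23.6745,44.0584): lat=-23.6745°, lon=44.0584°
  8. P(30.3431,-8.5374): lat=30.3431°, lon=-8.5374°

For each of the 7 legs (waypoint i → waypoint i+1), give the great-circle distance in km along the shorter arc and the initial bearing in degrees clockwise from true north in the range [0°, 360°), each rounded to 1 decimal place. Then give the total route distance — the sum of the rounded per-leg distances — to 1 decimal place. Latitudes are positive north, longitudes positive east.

Leg 1: φ1=1.2229976, φ2=0.4741257, Δφ=-0.7488719, Δλ=1.7930221 rad; a=sin²(Δφ/2)+cosφ1·cosφ2·sin²(Δλ/2)=0.3188043326; c=2·atan2(√a, √(1-a))=1.199963971; dist=6371·c=7644.970 ≈ 7645.0 km; running total=7645.0 km
Leg 1 bearing: y=sinΔλ·cosφ2=0.86781409, x=cosφ1·sinφ2-sinφ1·cosφ2·cosΔλ=0.33995769; θ=atan2(y, x)=68.6077° ≈ 68.6°
Leg 2: φ1=0.4741257, φ2=1.0141358, Δφ=0.5400101, Δλ=-0.6592143 rad; a=sin²(Δφ/2)+cosφ1·cosφ2·sin²(Δλ/2)=0.1203945208; c=2·atan2(√a, √(1-a))=0.708696405; dist=6371·c=4515.105 ≈ 4515.1 km; running total=12160.1 km
Leg 2 bearing: y=sinΔλ·cosφ2=-0.32361464, x=cosφ1·sinφ2-sinφ1·cosφ2·cosΔλ=0.56468778; θ=atan2(y, x)=-29.8164° <0 so +360° → 330.1836° ≈ 330.2°
Leg 3: φ1=1.0141358, φ2=0.9750561, Δφ=-0.0390797, Δλ=1.0915202 rad; a=sin²(Δφ/2)+cosφ1·cosφ2·sin²(Δλ/2)=0.0802603231; c=2·atan2(√a, √(1-a))=0.574471957; dist=6371·c=3659.961 ≈ 3660.0 km; running total=15820.1 km
Leg 3 bearing: y=sinΔλ·cosφ2=0.49789945, x=cosφ1·sinφ2-sinφ1·cosφ2·cosΔλ=0.21764777; θ=atan2(y, x)=66.3883° ≈ 66.4°
Leg 4: φ1=0.9750561, φ2=0.7020971, Δφ=-0.2729590, Δλ=-2.1016051 rad; a=sin²(Δφ/2)+cosφ1·cosφ2·sin²(Δλ/2)=0.3411538490; c=2·atan2(√a, √(1-a))=1.247501618; dist=6371·c=7947.833 ≈ 7947.8 km; running total=23767.9 km
Leg 4 bearing: y=sinΔλ·cosφ2=-0.65843180, x=cosφ1·sinφ2-sinφ1·cosφ2·cosΔλ=0.68230431; θ=atan2(y, x)=-43.9799° <0 so +360° → 316.0201° ≈ 316.0°
Leg 5: φ1=0.7020971, φ2=-1.1126788, Δφ=-1.8147759, Δλ=-0.7210304 rad; a=sin²(Δφ/2)+cosφ1·cosφ2·sin²(Δλ/2)=0.6628006982; c=2·atan2(√a, √(1-a))=1.902444042; dist=6371·c=12120.471 ≈ 12120.5 km; running total=35888.4 km
Leg 5 bearing: y=sinΔλ·cosφ2=-0.29196226, x=cosφ1·sinφ2-sinφ1·cosφ2·cosΔλ=-0.89930071; θ=atan2(y, x)=-162.0137° <0 so +360° → 197.9863° ≈ 198.0°
Leg 6: φ1=-1.1126788, φ2=-0.4131980, Δφ=0.6994808, Δλ=0.4835976 rad; a=sin²(Δφ/2)+cosφ1·cosφ2·sin²(Δλ/2)=0.1406351532; c=2·atan2(√a, √(1-a))=0.768822755; dist=6371·c=4898.170 ≈ 4898.2 km; running total=40786.6 km
Leg 6 bearing: y=sinΔλ·cosφ2=0.42583622, x=cosφ1·sinφ2-sinφ1·cosφ2·cosΔλ=0.54962819; θ=atan2(y, x)=37.7675° ≈ 37.8°
Leg 7: φ1=-0.4131980, φ2=0.5295870, Δφ=0.9427850, Δλ=-0.9179699 rad; a=sin²(Δφ/2)+cosφ1·cosφ2·sin²(Δλ/2)=0.3613708675; c=2·atan2(√a, √(1-a))=1.289857007; dist=6371·c=8217.679 ≈ 8217.7 km; running total=49004.3 km
Leg 7 bearing: y=sinΔλ·cosφ2=-0.68555393, x=cosφ1·sinφ2-sinφ1·cosφ2·cosΔλ=0.67315946; θ=atan2(y, x)=-45.5226° <0 so +360° → 314.4774° ≈ 314.5°

Leg 1: dist=7645.0 km, bearing=68.6°
Leg 2: dist=4515.1 km, bearing=330.2°
Leg 3: dist=3660.0 km, bearing=66.4°
Leg 4: dist=7947.8 km, bearing=316.0°
Leg 5: dist=12120.5 km, bearing=198.0°
Leg 6: dist=4898.2 km, bearing=37.8°
Leg 7: dist=8217.7 km, bearing=314.5°
Total: 49004.3 km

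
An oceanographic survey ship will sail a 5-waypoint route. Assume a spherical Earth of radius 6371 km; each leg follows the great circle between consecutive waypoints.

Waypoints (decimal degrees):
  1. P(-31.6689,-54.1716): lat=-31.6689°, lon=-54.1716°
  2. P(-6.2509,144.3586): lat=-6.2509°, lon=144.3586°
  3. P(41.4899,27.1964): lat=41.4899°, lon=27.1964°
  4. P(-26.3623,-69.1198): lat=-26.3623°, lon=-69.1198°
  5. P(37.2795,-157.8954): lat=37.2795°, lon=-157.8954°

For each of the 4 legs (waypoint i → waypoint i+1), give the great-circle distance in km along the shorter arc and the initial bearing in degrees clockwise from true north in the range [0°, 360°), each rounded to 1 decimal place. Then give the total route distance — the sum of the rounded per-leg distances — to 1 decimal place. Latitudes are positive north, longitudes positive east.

Leg 1: dist=15362.7 km, bearing=208.3°
Leg 2: dist=12713.4 km, bearing=313.0°
Leg 3: dist=12408.6 km, bearing=253.3°
Leg 4: dist=11641.9 km, bearing=304.7°
Total: 52126.6 km

Leg 1: φ1=-0.5527266, φ2=-0.1090988, Δφ=0.4436278, Δλ=3.4650057 rad; a=sin²(Δφ/2)+cosφ1·cosφ2·sin²(Δλ/2)=0.8725050461; c=2·atan2(√a, √(1-a))=2.411346297; dist=6371·c=15362.687 ≈ 15362.7 km; running total=15362.7 km
Leg 1 bearing: y=sinΔλ·cosφ2=-0.31591500, x=cosφ1·sinφ2-sinφ1·cosφ2·cosΔλ=-0.58750121; θ=atan2(y, x)=-151.7319° <0 so +360° → 208.2681° ≈ 208.3°
Leg 2: φ1=-0.1090988, φ2=0.7241354, Δφ=0.8332341, Δλ=-2.0448661 rad; a=sin²(Δφ/2)+cosφ1·cosφ2·sin²(Δλ/2)=0.7060300724; c=2·atan2(√a, √(1-a))=1.995510258; dist=6371·c=12713.396 ≈ 12713.4 km; running total=28076.1 km
Leg 2 bearing: y=sinΔλ·cosφ2=-0.66646311, x=cosφ1·sinφ2-sinφ1·cosφ2·cosΔλ=0.62131583; θ=atan2(y, x)=-47.0079° <0 so +360° → 312.9921° ≈ 313.0°
Leg 3: φ1=0.7241354, φ2=-0.4601089, Δφ=-1.1842443, Δλ=-1.6810348 rad; a=sin²(Δφ/2)+cosφ1·cosφ2·sin²(Δλ/2)=0.6840070940; c=2·atan2(√a, √(1-a))=1.947668748; dist=6371·c=12408.598 ≈ 12408.6 km; running total=40484.7 km
Leg 3 bearing: y=sinΔλ·cosφ2=-0.89056529, x=cosφ1·sinφ2-sinφ1·cosφ2·cosΔλ=-0.26731821; θ=atan2(y, x)=-106.7080° <0 so +360° → 253.2920° ≈ 253.3°
Leg 4: φ1=-0.4601089, φ2=0.6506500, Δφ=1.1107590, Δλ=-1.5494265 rad; a=sin²(Δφ/2)+cosφ1·cosφ2·sin²(Δλ/2)=0.6268629410; c=2·atan2(√a, √(1-a))=1.827326579; dist=6371·c=11641.898 ≈ 11641.9 km; running total=52126.6 km
Leg 4 bearing: y=sinΔλ·cosφ2=-0.79550857, x=cosφ1·sinφ2-sinφ1·cosφ2·cosΔλ=0.55026293; θ=atan2(y, x)=-55.3279° <0 so +360° → 304.6721° ≈ 304.7°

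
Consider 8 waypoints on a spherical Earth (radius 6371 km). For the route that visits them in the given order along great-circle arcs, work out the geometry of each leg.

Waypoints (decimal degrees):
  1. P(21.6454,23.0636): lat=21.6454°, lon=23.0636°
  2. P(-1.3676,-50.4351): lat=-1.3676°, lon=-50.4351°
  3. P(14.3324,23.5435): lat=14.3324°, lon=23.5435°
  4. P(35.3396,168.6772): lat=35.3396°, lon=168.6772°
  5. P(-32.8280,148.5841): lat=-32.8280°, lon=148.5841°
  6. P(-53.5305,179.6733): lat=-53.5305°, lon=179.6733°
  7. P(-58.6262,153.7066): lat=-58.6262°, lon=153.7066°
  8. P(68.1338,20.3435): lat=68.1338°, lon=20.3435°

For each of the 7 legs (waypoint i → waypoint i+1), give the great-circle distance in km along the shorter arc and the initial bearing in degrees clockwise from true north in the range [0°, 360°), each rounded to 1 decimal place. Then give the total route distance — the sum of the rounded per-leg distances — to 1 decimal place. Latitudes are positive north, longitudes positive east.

Leg 1: φ1=0.3777835, φ2=-0.0238691, Δφ=-0.4016526, Δλ=-1.2827943 rad; a=sin²(Δφ/2)+cosφ1·cosφ2·sin²(Δλ/2)=0.3724353395; c=2·atan2(√a, √(1-a))=1.312814879; dist=6371·c=8363.944 ≈ 8363.9 km; running total=8363.9 km
Leg 1 bearing: y=sinΔλ·cosφ2=-0.95854017, x=cosφ1·sinφ2-sinφ1·cosφ2·cosΔλ=-0.12692429; θ=atan2(y, x)=-97.5429° <0 so +360° → 262.4571° ≈ 262.5°
Leg 2: φ1=-0.0238691, φ2=0.2501476, Δφ=0.2740167, Δλ=1.2911701 rad; a=sin²(Δφ/2)+cosφ1·cosφ2·sin²(Δλ/2)=0.3692890544; c=2·atan2(√a, √(1-a))=1.306301298; dist=6371·c=8322.446 ≈ 8322.4 km; running total=16686.3 km
Leg 2 bearing: y=sinΔλ·cosφ2=0.93124348, x=cosφ1·sinφ2-sinφ1·cosφ2·cosΔλ=0.25385857; θ=atan2(y, x)=74.7516° ≈ 74.8°
Leg 3: φ1=0.2501476, φ2=0.6167924, Δφ=0.3666448, Δλ=2.5330609 rad; a=sin²(Δφ/2)+cosφ1·cosφ2·sin²(Δλ/2)=0.7526427517; c=2·atan2(√a, √(1-a))=2.100509105; dist=6371·c=13382.344 ≈ 13382.3 km; running total=30068.6 km
Leg 3 bearing: y=sinΔλ·cosφ2=0.46632755, x=cosφ1·sinφ2-sinφ1·cosφ2·cosΔλ=0.72610273; θ=atan2(y, x)=32.7099° ≈ 32.7°
Leg 4: φ1=0.6167924, φ2=-0.5729567, Δφ=-1.1897491, Δλ=-0.3506908 rad; a=sin²(Δφ/2)+cosφ1·cosφ2·sin²(Δλ/2)=0.3349138193; c=2·atan2(√a, √(1-a))=1.234310156; dist=6371·c=7863.790 ≈ 7863.8 km; running total=37932.4 km
Leg 4 bearing: y=sinΔλ·cosφ2=-0.28868282, x=cosφ1·sinφ2-sinφ1·cosφ2·cosΔλ=-0.89869263; θ=atan2(y, x)=-162.1917° <0 so +360° → 197.8083° ≈ 197.8°
Leg 5: φ1=-0.5729567, φ2=-0.9342835, Δφ=-0.3613268, Δλ=0.5426089 rad; a=sin²(Δφ/2)+cosφ1·cosφ2·sin²(Δλ/2)=0.0681565964; c=2·atan2(√a, √(1-a))=0.528257192; dist=6371·c=3365.527 ≈ 3365.5 km; running total=41297.9 km
Leg 5 bearing: y=sinΔλ·cosφ2=0.30692878, x=cosφ1·sinφ2-sinφ1·cosφ2·cosΔλ=-0.39979973; θ=atan2(y, x)=142.4863° ≈ 142.5°
Leg 6: φ1=-0.9342835, φ2=-1.0232202, Δφ=-0.0889367, Δλ=-0.4532044 rad; a=sin²(Δφ/2)+cosφ1·cosφ2·sin²(Δλ/2)=0.0175959976; c=2·atan2(√a, √(1-a))=0.266084074; dist=6371·c=1695.222 ≈ 1695.2 km; running total=42993.1 km
Leg 6 bearing: y=sinΔλ·cosφ2=-0.22795247, x=cosφ1·sinφ2-sinφ1·cosφ2·cosΔλ=-0.13108465; θ=atan2(y, x)=-119.9012° <0 so +360° → 240.0988° ≈ 240.1°
Leg 7: φ1=-1.0232202, φ2=1.1891591, Δφ=2.2123794, Δλ=-2.3276252 rad; a=sin²(Δφ/2)+cosφ1·cosφ2·sin²(Δλ/2)=0.9627496620; c=2·atan2(√a, √(1-a))=2.753148154; dist=6371·c=17540.307 ≈ 17540.3 km; running total=60533.4 km
Leg 7 bearing: y=sinΔλ·cosφ2=-0.27077049, x=cosφ1·sinφ2-sinφ1·cosφ2·cosΔλ=0.26482890; θ=atan2(y, x)=-45.6356° <0 so +360° → 314.3644° ≈ 314.4°

Leg 1: dist=8363.9 km, bearing=262.5°
Leg 2: dist=8322.4 km, bearing=74.8°
Leg 3: dist=13382.3 km, bearing=32.7°
Leg 4: dist=7863.8 km, bearing=197.8°
Leg 5: dist=3365.5 km, bearing=142.5°
Leg 6: dist=1695.2 km, bearing=240.1°
Leg 7: dist=17540.3 km, bearing=314.4°
Total: 60533.4 km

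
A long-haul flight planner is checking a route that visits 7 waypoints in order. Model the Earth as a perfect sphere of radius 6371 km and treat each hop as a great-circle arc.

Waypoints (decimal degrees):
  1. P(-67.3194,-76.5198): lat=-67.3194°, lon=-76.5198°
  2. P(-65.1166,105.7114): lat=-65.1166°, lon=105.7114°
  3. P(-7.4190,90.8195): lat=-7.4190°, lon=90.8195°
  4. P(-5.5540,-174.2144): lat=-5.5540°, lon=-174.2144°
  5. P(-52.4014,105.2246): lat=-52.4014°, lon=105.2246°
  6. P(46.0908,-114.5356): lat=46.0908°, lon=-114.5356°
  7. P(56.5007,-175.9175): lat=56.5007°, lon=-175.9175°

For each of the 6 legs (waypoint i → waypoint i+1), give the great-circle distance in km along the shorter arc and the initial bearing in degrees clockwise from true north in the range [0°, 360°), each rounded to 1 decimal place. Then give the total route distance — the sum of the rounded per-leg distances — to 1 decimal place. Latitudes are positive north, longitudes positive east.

Leg 1: φ1=-1.1749452, φ2=-1.1364991, Δφ=0.0384461, Δλ=3.1805344 rad; a=sin²(Δφ/2)+cosφ1·cosφ2·sin²(Δλ/2)=0.1625553774; c=2·atan2(√a, √(1-a))=0.829981726; dist=6371·c=5287.814 ≈ 5287.8 km; running total=5287.8 km
Leg 1 bearing: y=sinΔλ·cosφ2=-0.01638151, x=cosφ1·sinφ2-sinφ1·cosφ2·cosΔλ=-0.73773718; θ=atan2(y, x)=-178.7280° <0 so +360° → 181.2720° ≈ 181.3°
Leg 2: φ1=-1.1364991, φ2=-0.1294860, Δφ=1.0070131, Δλ=-0.2599127 rad; a=sin²(Δφ/2)+cosφ1·cosφ2·sin²(Δλ/2)=0.2398133388; c=2·atan2(√a, √(1-a))=1.023508257; dist=6371·c=6520.771 ≈ 6520.8 km; running total=11808.6 km
Leg 2 bearing: y=sinΔλ·cosφ2=-0.25484470, x=cosφ1·sinφ2-sinφ1·cosφ2·cosΔλ=0.81502502; θ=atan2(y, x)=-17.3636° <0 so +360° → 342.6364° ≈ 342.6°
Leg 3: φ1=-0.1294860, φ2=-0.0969356, Δφ=0.0325504, Δλ=-4.6257142 rad; a=sin²(Δφ/2)+cosφ1·cosφ2·sin²(Δλ/2)=0.5364707317; c=2·atan2(√a, √(1-a))=1.643802626; dist=6371·c=10472.667 ≈ 10472.7 km; running total=22281.3 km
Leg 3 bearing: y=sinΔλ·cosφ2=0.99156914, x=cosφ1·sinφ2-sinφ1·cosφ2·cosΔλ=-0.10709896; θ=atan2(y, x)=96.1646° ≈ 96.2°
Leg 4: φ1=-0.0969356, φ2=-0.9145770, Δφ=-0.8176414, Δλ=4.8771306 rad; a=sin²(Δφ/2)+cosφ1·cosφ2·sin²(Δλ/2)=0.4118641837; c=2·atan2(√a, √(1-a))=1.393598846; dist=6371·c=8878.618 ≈ 8878.6 km; running total=31159.9 km
Leg 4 bearing: y=sinΔλ·cosφ2=-0.60186517, x=cosφ1·sinφ2-sinφ1·cosφ2·cosΔλ=-0.77890091; θ=atan2(y, x)=-142.3063° <0 so +360° → 217.6937° ≈ 217.7°
Leg 5: φ1=-0.9145770, φ2=0.8044362, Δφ=1.7190132, Δλ=-3.8355391 rad; a=sin²(Δφ/2)+cosφ1·cosφ2·sin²(Δλ/2)=0.9480409154; c=2·atan2(√a, √(1-a))=2.681658731; dist=6371·c=17084.848 ≈ 17084.8 km; running total=48244.7 km
Leg 5 bearing: y=sinΔλ·cosφ2=0.44355707, x=cosφ1·sinφ2-sinφ1·cosφ2·cosΔλ=0.01716048; θ=atan2(y, x)=87.7844° ≈ 87.8°
Leg 6: φ1=0.8044362, φ2=0.9861232, Δφ=0.1816870, Δλ=-1.0713163 rad; a=sin²(Δφ/2)+cosφ1·cosφ2·sin²(Δλ/2)=0.1079475839; c=2·atan2(√a, √(1-a))=0.669543874; dist=6371·c=4265.664 ≈ 4265.7 km; running total=52510.4 km
Leg 6 bearing: y=sinΔλ·cosφ2=-0.48449884, x=cosφ1·sinφ2-sinφ1·cosφ2·cosΔλ=0.38786658; θ=atan2(y, x)=-51.3209° <0 so +360° → 308.6791° ≈ 308.7°

Leg 1: dist=5287.8 km, bearing=181.3°
Leg 2: dist=6520.8 km, bearing=342.6°
Leg 3: dist=10472.7 km, bearing=96.2°
Leg 4: dist=8878.6 km, bearing=217.7°
Leg 5: dist=17084.8 km, bearing=87.8°
Leg 6: dist=4265.7 km, bearing=308.7°
Total: 52510.4 km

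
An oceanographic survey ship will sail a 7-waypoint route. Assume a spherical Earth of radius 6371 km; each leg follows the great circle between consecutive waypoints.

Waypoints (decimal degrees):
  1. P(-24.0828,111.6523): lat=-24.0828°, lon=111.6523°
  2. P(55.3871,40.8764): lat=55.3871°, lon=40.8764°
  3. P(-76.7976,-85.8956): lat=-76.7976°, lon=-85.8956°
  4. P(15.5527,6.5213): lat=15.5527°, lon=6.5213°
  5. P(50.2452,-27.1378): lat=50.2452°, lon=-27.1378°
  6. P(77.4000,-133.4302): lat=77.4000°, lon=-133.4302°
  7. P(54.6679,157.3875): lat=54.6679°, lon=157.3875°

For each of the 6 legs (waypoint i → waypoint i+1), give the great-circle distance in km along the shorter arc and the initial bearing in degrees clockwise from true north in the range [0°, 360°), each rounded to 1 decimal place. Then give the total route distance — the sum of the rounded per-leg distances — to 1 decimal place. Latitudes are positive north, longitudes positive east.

Leg 1: dist=11064.1 km, bearing=327.1°
Leg 2: dist=16847.4 km, bearing=202.6°
Leg 3: dist=11751.4 km, bearing=88.7°
Leg 4: dist=4896.3 km, bearing=329.3°
Leg 5: dist=4967.4 km, bearing=342.7°
Leg 6: dist=3642.1 km, bearing=267.6°
Total: 53168.7 km

Leg 1: φ1=-0.4203242, φ2=0.9666873, Δφ=1.3870114, Δλ=-1.2352725 rad; a=sin²(Δφ/2)+cosφ1·cosφ2·sin²(Δλ/2)=0.5825411468; c=2·atan2(√a, √(1-a))=1.736637776; dist=6371·c=11064.119 ≈ 11064.1 km; running total=11064.1 km
Leg 1 bearing: y=sinΔλ·cosφ2=-0.53635460, x=cosφ1·sinφ2-sinφ1·cosφ2·cosΔλ=0.82769051; θ=atan2(y, x)=-32.9438° <0 so +360° → 327.0562° ≈ 327.1°
Leg 2: φ1=0.9666873, φ2=-1.3403710, Δφ=-2.3070582, Δλ=-2.2125888 rad; a=sin²(Δφ/2)+cosφ1·cosφ2·sin²(Δλ/2)=0.9394591242; c=2·atan2(√a, √(1-a))=2.644385812; dist=6371·c=16847.382 ≈ 16847.4 km; running total=27911.5 km
Leg 2 bearing: y=sinΔλ·cosφ2=-0.18294720, x=cosφ1·sinφ2-sinφ1·cosφ2·cosΔλ=-0.44049181; θ=atan2(y, x)=-157.4457° <0 so +360° → 202.5543° ≈ 202.6°
Leg 3: φ1=-1.3403710, φ2=0.2714458, Δφ=1.6118168, Δλ=1.6129792 rad; a=sin²(Δφ/2)+cosφ1·cosφ2·sin²(Δλ/2)=0.6351582927; c=2·atan2(√a, √(1-a))=1.844518170; dist=6371·c=11751.425 ≈ 11751.4 km; running total=39662.9 km
Leg 3 bearing: y=sinΔλ·cosφ2=0.96252725, x=cosφ1·sinφ2-sinφ1·cosφ2·cosΔλ=0.02168494; θ=atan2(y, x)=88.7094° ≈ 88.7°
Leg 4: φ1=0.2714458, φ2=0.8769442, Δφ=0.6054984, Δλ=-0.5874621 rad; a=sin²(Δφ/2)+cosφ1·cosφ2·sin²(Δλ/2)=0.1405342653; c=2·atan2(√a, √(1-a))=0.768532508; dist=6371·c=4896.321 ≈ 4896.3 km; running total=44559.2 km
Leg 4 bearing: y=sinΔλ·cosφ2=-0.35444502, x=cosφ1·sinφ2-sinφ1·cosφ2·cosΔλ=0.59791828; θ=atan2(y, x)=-30.6594° <0 so +360° → 329.3406° ≈ 329.3°
Leg 5: φ1=0.8769442, φ2=1.3508848, Δφ=0.4739407, Δλ=-1.8551523 rad; a=sin²(Δφ/2)+cosφ1·cosφ2·sin²(Δλ/2)=0.1444314175; c=2·atan2(√a, √(1-a))=0.779681972; dist=6371·c=4967.354 ≈ 4967.4 km; running total=49526.6 km
Leg 5 bearing: y=sinΔλ·cosφ2=-0.20938316, x=cosφ1·sinφ2-sinφ1·cosφ2·cosΔλ=0.67115023; θ=atan2(y, x)=-17.3267° <0 so +360° → 342.6733° ≈ 342.7°
Leg 6: φ1=1.3508848, φ2=0.9541349, Δφ=-0.3967500, Δλ=5.0757264 rad; a=sin²(Δφ/2)+cosφ1·cosφ2·sin²(Δλ/2)=0.0794993034; c=2·atan2(√a, √(1-a))=0.571664867; dist=6371·c=3642.077 ≈ 3642.1 km; running total=53168.7 km
Leg 6 bearing: y=sinΔλ·cosφ2=-0.54056003, x=cosφ1·sinφ2-sinφ1·cosφ2·cosΔλ=-0.02261651; θ=atan2(y, x)=-92.3958° <0 so +360° → 267.6042° ≈ 267.6°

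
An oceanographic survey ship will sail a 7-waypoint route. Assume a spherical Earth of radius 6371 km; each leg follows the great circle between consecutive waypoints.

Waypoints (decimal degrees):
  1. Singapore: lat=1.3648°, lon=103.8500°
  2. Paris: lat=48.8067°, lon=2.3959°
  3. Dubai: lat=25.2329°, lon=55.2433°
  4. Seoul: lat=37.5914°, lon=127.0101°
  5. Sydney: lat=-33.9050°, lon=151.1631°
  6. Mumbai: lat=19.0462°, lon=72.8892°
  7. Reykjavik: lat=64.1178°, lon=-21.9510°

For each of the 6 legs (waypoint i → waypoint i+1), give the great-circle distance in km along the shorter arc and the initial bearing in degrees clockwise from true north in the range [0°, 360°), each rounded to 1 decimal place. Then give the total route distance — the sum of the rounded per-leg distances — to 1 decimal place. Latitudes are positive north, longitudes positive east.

Leg 1: φ1=0.0238203, φ2=0.8518376, Δφ=0.8280174, Δλ=-1.7707081 rad; a=sin²(Δφ/2)+cosφ1·cosφ2·sin²(Δλ/2)=0.5564134993; c=2·atan2(√a, √(1-a))=1.683864087; dist=6371·c=10727.898 ≈ 10727.9 km; running total=10727.9 km
Leg 1 bearing: y=sinΔλ·cosφ2=-0.64548483, x=cosφ1·sinφ2-sinφ1·cosφ2·cosΔλ=0.75539354; θ=atan2(y, x)=-40.5139° <0 so +360° → 319.4861° ≈ 319.5°
Leg 2: φ1=0.8518376, φ2=0.4403972, Δφ=-0.4114404, Δλ=0.9223611 rad; a=sin²(Δφ/2)+cosφ1·cosφ2·sin²(Δλ/2)=0.1597053789; c=2·atan2(√a, √(1-a))=0.822229747; dist=6371·c=5238.426 ≈ 5238.4 km; running total=15966.3 km
Leg 2 bearing: y=sinΔλ·cosφ2=0.72097916, x=cosφ1·sinφ2-sinφ1·cosφ2·cosΔλ=-0.13033546; θ=atan2(y, x)=100.2470° ≈ 100.2°
Leg 3: φ1=0.4403972, φ2=0.6560937, Δφ=0.2156965, Δλ=1.2525670 rad; a=sin²(Δφ/2)+cosφ1·cosφ2·sin²(Δλ/2)=0.2578392270; c=2·atan2(√a, √(1-a))=1.065208799; dist=6371·c=6786.445 ≈ 6786.4 km; running total=22752.7 km
Leg 3 bearing: y=sinΔλ·cosφ2=0.75259648, x=cosφ1·sinφ2-sinφ1·cosφ2·cosΔλ=0.44612911; θ=atan2(y, x)=59.3411° ≈ 59.3°
Leg 4: φ1=0.6560937, φ2=-0.5917539, Δφ=-1.2478476, Δλ=0.4215494 rad; a=sin²(Δφ/2)+cosφ1·cosφ2·sin²(Δλ/2)=0.3701044059; c=2·atan2(√a, √(1-a))=1.307990366; dist=6371·c=8333.207 ≈ 8333.2 km; running total=31085.9 km
Leg 4 bearing: y=sinΔλ·cosφ2=0.33960009, x=cosφ1·sinφ2-sinφ1·cosφ2·cosΔλ=-0.90398026; θ=atan2(y, x)=159.4102° ≈ 159.4°
Leg 5: φ1=-0.5917539, φ2=0.3324189, Δφ=0.9241728, Δλ=-1.3661373 rad; a=sin²(Δφ/2)+cosφ1·cosφ2·sin²(Δλ/2)=0.5112953168; c=2·atan2(√a, √(1-a))=1.593388882; dist=6371·c=10151.481 ≈ 10151.5 km; running total=41237.4 km
Leg 5 bearing: y=sinΔλ·cosφ2=-0.92552858, x=cosφ1·sinφ2-sinφ1·cosφ2·cosΔλ=0.37800333; θ=atan2(y, x)=-67.7840° <0 so +360° → 292.2160° ≈ 292.2°
Leg 6: φ1=0.3324189, φ2=1.1190667, Δφ=0.7866478, Δλ=-1.6552738 rad; a=sin²(Δφ/2)+cosφ1·cosφ2·sin²(Δλ/2)=0.3706093493; c=2·atan2(√a, √(1-a))=1.309036014; dist=6371·c=8339.868 ≈ 8339.9 km; running total=49577.3 km
Leg 6 bearing: y=sinΔλ·cosφ2=-0.43496562, x=cosφ1·sinφ2-sinφ1·cosφ2·cosΔλ=0.86245994; θ=atan2(y, x)=-26.7632° <0 so +360° → 333.2368° ≈ 333.2°

Leg 1: dist=10727.9 km, bearing=319.5°
Leg 2: dist=5238.4 km, bearing=100.2°
Leg 3: dist=6786.4 km, bearing=59.3°
Leg 4: dist=8333.2 km, bearing=159.4°
Leg 5: dist=10151.5 km, bearing=292.2°
Leg 6: dist=8339.9 km, bearing=333.2°
Total: 49577.3 km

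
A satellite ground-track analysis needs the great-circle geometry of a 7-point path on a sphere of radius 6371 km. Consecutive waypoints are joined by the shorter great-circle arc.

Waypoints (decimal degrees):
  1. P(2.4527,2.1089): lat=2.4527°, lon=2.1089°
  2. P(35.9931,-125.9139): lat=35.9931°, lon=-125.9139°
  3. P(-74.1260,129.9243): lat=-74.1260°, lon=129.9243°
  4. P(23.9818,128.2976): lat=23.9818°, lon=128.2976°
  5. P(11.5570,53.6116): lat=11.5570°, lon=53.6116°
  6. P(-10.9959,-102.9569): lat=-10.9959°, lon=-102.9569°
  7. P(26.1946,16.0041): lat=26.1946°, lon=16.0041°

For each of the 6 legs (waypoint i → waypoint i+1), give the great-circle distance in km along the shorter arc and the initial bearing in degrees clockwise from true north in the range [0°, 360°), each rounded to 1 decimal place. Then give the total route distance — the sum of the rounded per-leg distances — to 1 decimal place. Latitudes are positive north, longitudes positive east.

Leg 1: φ1=0.0428077, φ2=0.6281981, Δφ=0.5853904, Δλ=-2.2344194 rad; a=sin²(Δφ/2)+cosφ1·cosφ2·sin²(Δλ/2)=0.7363857003; c=2·atan2(√a, √(1-a))=2.063229544; dist=6371·c=13144.835 ≈ 13144.8 km; running total=13144.8 km
Leg 1 bearing: y=sinΔλ·cosφ2=-0.63737160, x=cosφ1·sinφ2-sinφ1·cosφ2·cosΔλ=0.60847732; θ=atan2(y, x)=-46.3286° <0 so +360° → 313.6714° ≈ 313.7°
Leg 2: φ1=0.6281981, φ2=-1.2937428, Δφ=-1.9219409, Δλ=4.4652189 rad; a=sin²(Δφ/2)+cosφ1·cosφ2·sin²(Δλ/2)=0.8097105465; c=2·atan2(√a, √(1-a))=2.238801409; dist=6371·c=14263.404 ≈ 14263.4 km; running total=27408.2 km
Leg 2 bearing: y=sinΔλ·cosφ2=-0.26521005, x=cosφ1·sinφ2-sinφ1·cosφ2·cosΔλ=-0.73890537; θ=atan2(y, x)=-160.2558° <0 so +360° → 199.7442° ≈ 199.7°
Leg 3: φ1=-1.2937428, φ2=0.4185614, Δφ=1.7123041, Δλ=-0.0283913 rad; a=sin²(Δφ/2)+cosφ1·cosφ2·sin²(Δλ/2)=0.5705683617; c=2·atan2(√a, √(1-a))=1.712405865; dist=6371·c=10909.738 ≈ 10909.7 km; running total=38317.9 km
Leg 3 bearing: y=sinΔλ·cosφ2=-0.02593690, x=cosφ1·sinφ2-sinφ1·cosφ2·cosΔλ=0.98965029; θ=atan2(y, x)=-1.5013° <0 so +360° → 358.4987° ≈ 358.5°
Leg 4: φ1=0.4185614, φ2=0.2017077, Δφ=-0.2168537, Δλ=-1.3035166 rad; a=sin²(Δφ/2)+cosφ1·cosφ2·sin²(Δλ/2)=0.3410771600; c=2·atan2(√a, √(1-a))=1.247339856; dist=6371·c=7946.802 ≈ 7946.8 km; running total=46264.7 km
Leg 4 bearing: y=sinΔλ·cosφ2=-0.94493867, x=cosφ1·sinφ2-sinφ1·cosφ2·cosΔλ=0.07787834; θ=atan2(y, x)=-85.2885° <0 so +360° → 274.7115° ≈ 274.7°
Leg 5: φ1=0.2017077, φ2=-0.1919147, Δφ=-0.3936224, Δλ=-2.7326358 rad; a=sin²(Δφ/2)+cosφ1·cosφ2·sin²(Δλ/2)=0.9603216737; c=2·atan2(√a, √(1-a))=2.740521522; dist=6371·c=17459.863 ≈ 17459.9 km; running total=63724.6 km
Leg 5 bearing: y=sinΔλ·cosφ2=-0.39035183, x=cosφ1·sinφ2-sinφ1·cosφ2·cosΔλ=-0.00642483; θ=atan2(y, x)=-90.9430° <0 so +360° → 269.0570° ≈ 269.1°
Leg 6: φ1=-0.1919147, φ2=0.4571820, Δφ=0.6490967, Δλ=2.0762611 rad; a=sin²(Δφ/2)+cosφ1·cosφ2·sin²(Δλ/2)=0.7553523613; c=2·atan2(√a, √(1-a))=2.106800595; dist=6371·c=13422.427 ≈ 13422.4 km; running total=77147.0 km
Leg 6 bearing: y=sinΔλ·cosφ2=0.78509217, x=cosφ1·sinφ2-sinφ1·cosφ2·cosΔλ=0.35044396; θ=atan2(y, x)=65.9453° ≈ 65.9°

Leg 1: dist=13144.8 km, bearing=313.7°
Leg 2: dist=14263.4 km, bearing=199.7°
Leg 3: dist=10909.7 km, bearing=358.5°
Leg 4: dist=7946.8 km, bearing=274.7°
Leg 5: dist=17459.9 km, bearing=269.1°
Leg 6: dist=13422.4 km, bearing=65.9°
Total: 77147.0 km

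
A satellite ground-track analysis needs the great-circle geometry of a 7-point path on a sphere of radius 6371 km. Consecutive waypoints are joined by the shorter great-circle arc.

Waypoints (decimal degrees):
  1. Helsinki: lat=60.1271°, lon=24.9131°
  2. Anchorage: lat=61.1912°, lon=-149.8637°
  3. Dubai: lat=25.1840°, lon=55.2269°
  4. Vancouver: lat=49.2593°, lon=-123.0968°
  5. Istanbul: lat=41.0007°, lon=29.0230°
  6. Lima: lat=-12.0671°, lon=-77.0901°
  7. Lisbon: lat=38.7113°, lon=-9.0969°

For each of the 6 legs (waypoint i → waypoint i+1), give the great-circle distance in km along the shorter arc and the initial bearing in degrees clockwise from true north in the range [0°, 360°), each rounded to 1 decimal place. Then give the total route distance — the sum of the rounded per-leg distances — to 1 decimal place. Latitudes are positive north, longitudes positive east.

Leg 1: dist=6517.7 km, bearing=357.1°
Leg 2: dist=10148.2 km, bearing=337.4°
Leg 3: dist=11735.7 km, bearing=358.9°
Leg 4: dist=9614.1 km, bearing=20.7°
Leg 5: dist=12231.2 km, bearing=271.2°
Leg 6: dist=9014.8 km, bearing=47.1°
Total: 59261.7 km

Leg 1: φ1=1.0494159, φ2=1.0679879, Δφ=0.0185720, Δλ=-3.0504306 rad; a=sin²(Δφ/2)+cosφ1·cosφ2·sin²(Δλ/2)=0.2396056796; c=2·atan2(√a, √(1-a))=1.023021829; dist=6371·c=6517.672 ≈ 6517.7 km; running total=6517.7 km
Leg 1 bearing: y=sinΔλ·cosφ2=-0.04386909, x=cosφ1·sinφ2-sinφ1·cosφ2·cosΔλ=0.85255774; θ=atan2(y, x)=-2.9456° <0 so +360° → 357.0544° ≈ 357.1°
Leg 2: φ1=1.0679879, φ2=0.4395437, Δφ=-0.6284442, Δλ=3.5795062 rad; a=sin²(Δφ/2)+cosφ1·cosφ2·sin²(Δλ/2)=0.5110365105; c=2·atan2(√a, √(1-a))=1.592871141; dist=6371·c=10148.182 ≈ 10148.2 km; running total=16665.9 km
Leg 2 bearing: y=sinΔλ·cosφ2=-0.38374308, x=cosφ1·sinφ2-sinφ1·cosφ2·cosΔλ=0.92317605; θ=atan2(y, x)=-22.5715° <0 so +360° → 337.4285° ≈ 337.4°
Leg 3: φ1=0.4395437, φ2=0.8597370, Δφ=0.4201933, Δλ=-3.1123357 rad; a=sin²(Δφ/2)+cosφ1·cosφ2·sin²(Δλ/2)=0.6339695526; c=2·atan2(√a, √(1-a))=1.842049610; dist=6371·c=11735.698 ≈ 11735.7 km; running total=28401.6 km
Leg 3 bearing: y=sinΔλ·cosφ2=-0.01909144, x=cosφ1·sinφ2-sinφ1·cosφ2·cosΔλ=0.96324667; θ=atan2(y, x)=-1.1354° <0 so +360° → 358.8646° ≈ 358.9°
Leg 4: φ1=0.8597370, φ2=0.7155972, Δφ=-0.1441398, Δλ=2.6549914 rad; a=sin²(Δφ/2)+cosφ1·cosφ2·sin²(Δλ/2)=0.4691455034; c=2·atan2(√a, √(1-a))=1.509048102; dist=6371·c=9614.145 ≈ 9614.1 km; running total=38015.7 km
Leg 4 bearing: y=sinΔλ·cosφ2=0.35291685, x=cosφ1·sinφ2-sinφ1·cosφ2·cosΔλ=0.93361753; θ=atan2(y, x)=20.7071° ≈ 20.7°
Leg 5: φ1=0.7155972, φ2=-0.2106106, Δφ=-0.9262078, Δλ=-1.8520230 rad; a=sin²(Δφ/2)+cosφ1·cosφ2·sin²(Δλ/2)=0.6709915215; c=2·atan2(√a, √(1-a))=1.919822696; dist=6371·c=12231.190 ≈ 12231.2 km; running total=50246.9 km
Leg 5 bearing: y=sinΔλ·cosφ2=-0.93948721, x=cosφ1·sinφ2-sinφ1·cosφ2·cosΔλ=0.02028238; θ=atan2(y, x)=-88.7632° <0 so +360° → 271.2368° ≈ 271.2°
Leg 6: φ1=-0.2106106, φ2=0.6756396, Δφ=0.8862503, Δλ=1.1867052 rad; a=sin²(Δφ/2)+cosφ1·cosφ2·sin²(Δλ/2)=0.4224052180; c=2·atan2(√a, √(1-a))=1.414976987; dist=6371·c=9014.818 ≈ 9014.8 km; running total=59261.7 km
Leg 6 bearing: y=sinΔλ·cosφ2=0.72345343, x=cosφ1·sinφ2-sinφ1·cosφ2·cosΔλ=0.67270449; θ=atan2(y, x)=47.0817° ≈ 47.1°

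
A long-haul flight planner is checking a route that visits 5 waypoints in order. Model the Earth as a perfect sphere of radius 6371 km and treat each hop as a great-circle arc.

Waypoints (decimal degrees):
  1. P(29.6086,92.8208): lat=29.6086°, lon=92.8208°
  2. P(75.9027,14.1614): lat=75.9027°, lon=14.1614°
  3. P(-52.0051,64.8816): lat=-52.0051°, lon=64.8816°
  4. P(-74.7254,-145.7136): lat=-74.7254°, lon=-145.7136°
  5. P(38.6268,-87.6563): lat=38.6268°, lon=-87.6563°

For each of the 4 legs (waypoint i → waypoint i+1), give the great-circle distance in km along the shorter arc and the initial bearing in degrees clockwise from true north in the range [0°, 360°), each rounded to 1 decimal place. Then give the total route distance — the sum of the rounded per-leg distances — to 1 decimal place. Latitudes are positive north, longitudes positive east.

Leg 1: φ1=0.5167676, φ2=1.3247520, Δφ=0.8079845, Δλ=-1.3728655 rad; a=sin²(Δφ/2)+cosφ1·cosφ2·sin²(Δλ/2)=0.2395829216; c=2·atan2(√a, √(1-a))=1.022968511; dist=6371·c=6517.332 ≈ 6517.3 km; running total=6517.3 km
Leg 1 bearing: y=sinΔλ·cosφ2=-0.23881375, x=cosφ1·sinφ2-sinφ1·cosφ2·cosΔλ=0.81957292; θ=atan2(y, x)=-16.2455° <0 so +360° → 343.7545° ≈ 343.8°
Leg 2: φ1=1.3247520, φ2=-0.9076602, Δφ=-2.2324122, Δλ=0.8852345 rad; a=sin²(Δφ/2)+cosφ1·cosφ2·sin²(Δλ/2)=0.8347020457; c=2·atan2(√a, √(1-a))=2.304202684; dist=6371·c=14680.075 ≈ 14680.1 km; running total=21197.4 km
Leg 2 bearing: y=sinΔλ·cosφ2=0.47650676, x=cosφ1·sinφ2-sinφ1·cosφ2·cosΔλ=-0.56994690; θ=atan2(y, x)=140.1025° ≈ 140.1°
Leg 3: φ1=-0.9076602, φ2=-1.3042043, Δφ=-0.3965440, Δλ=-3.6755796 rad; a=sin²(Δφ/2)+cosφ1·cosφ2·sin²(Δλ/2)=0.1896854626; c=2·atan2(√a, √(1-a))=0.901251593; dist=6371·c=5741.874 ≈ 5741.9 km; running total=26939.3 km
Leg 3 bearing: y=sinΔλ·cosφ2=0.13408563, x=cosφ1·sinφ2-sinφ1·cosφ2·cosΔλ=-0.77255459; θ=atan2(y, x)=170.1538° ≈ 170.2°
Leg 4: φ1=-1.3042043, φ2=0.6741648, Δφ=1.9783691, Δλ=1.0132910 rad; a=sin²(Δφ/2)+cosφ1·cosφ2·sin²(Δλ/2)=0.7466522668; c=2·atan2(√a, √(1-a))=2.086680946; dist=6371·c=13294.244 ≈ 13294.2 km; running total=40233.5 km
Leg 4 bearing: y=sinΔλ·cosφ2=0.66293309, x=cosφ1·sinφ2-sinφ1·cosφ2·cosΔλ=0.56317880; θ=atan2(y, x)=49.6512° ≈ 49.7°

Leg 1: dist=6517.3 km, bearing=343.8°
Leg 2: dist=14680.1 km, bearing=140.1°
Leg 3: dist=5741.9 km, bearing=170.2°
Leg 4: dist=13294.2 km, bearing=49.7°
Total: 40233.5 km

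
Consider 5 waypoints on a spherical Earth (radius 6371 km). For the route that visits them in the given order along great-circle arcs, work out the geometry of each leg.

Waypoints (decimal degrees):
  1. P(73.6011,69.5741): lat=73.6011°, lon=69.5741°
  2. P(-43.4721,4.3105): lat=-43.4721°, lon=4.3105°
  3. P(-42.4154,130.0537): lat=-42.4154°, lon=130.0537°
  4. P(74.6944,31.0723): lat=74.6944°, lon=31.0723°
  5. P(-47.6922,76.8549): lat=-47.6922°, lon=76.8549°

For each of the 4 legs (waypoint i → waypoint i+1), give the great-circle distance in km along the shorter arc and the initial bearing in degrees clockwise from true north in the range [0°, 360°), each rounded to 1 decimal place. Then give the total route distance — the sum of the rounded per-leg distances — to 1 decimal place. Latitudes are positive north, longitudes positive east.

Leg 1: φ1=1.2845815, φ2=-0.7587313, Δφ=-2.0433128, Δλ=-1.1390647 rad; a=sin²(Δφ/2)+cosφ1·cosφ2·sin²(Δλ/2)=0.7871401208; c=2·atan2(√a, √(1-a))=2.182521011; dist=6371·c=13904.841 ≈ 13904.8 km; running total=13904.8 km
Leg 1 bearing: y=sinΔλ·cosφ2=-0.65912021, x=cosφ1·sinφ2-sinφ1·cosφ2·cosΔλ=-0.48555407; θ=atan2(y, x)=-126.3780° <0 so +360° → 233.6220° ≈ 233.6°
Leg 2: φ1=-0.7587313, φ2=-0.7402884, Δφ=0.0184429, Δλ=2.1946329 rad; a=sin²(Δφ/2)+cosφ1·cosφ2·sin²(Δλ/2)=0.4244579250; c=2·atan2(√a, √(1-a))=1.419131406; dist=6371·c=9041.286 ≈ 9041.3 km; running total=22946.1 km
Leg 2 bearing: y=sinΔλ·cosφ2=0.59921522, x=cosφ1·sinφ2-sinφ1·cosφ2·cosΔλ=-0.78620271; θ=atan2(y, x)=142.6867° ≈ 142.7°
Leg 3: φ1=-0.7402884, φ2=1.3036632, Δφ=2.0439516, Δλ=-1.7275513 rad; a=sin²(Δφ/2)+cosφ1·cosφ2·sin²(Δλ/2)=0.8405004467; c=2·atan2(√a, √(1-a))=2.319924907; dist=6371·c=14780.242 ≈ 14780.2 km; running total=37726.3 km
Leg 3 bearing: y=sinΔλ·cosφ2=-0.26073084, x=cosφ1·sinφ2-sinφ1·cosφ2·cosΔλ=0.68429322; θ=atan2(y, x)=-20.8579° <0 so +360° → 339.1421° ≈ 339.1°
Leg 4: φ1=1.3036632, φ2=-0.8323859, Δφ=-2.1360491, Δλ=0.7990571 rad; a=sin²(Δφ/2)+cosφ1·cosφ2·sin²(Δλ/2)=0.7946991533; c=2·atan2(√a, √(1-a))=2.201110150; dist=6371·c=14023.273 ≈ 14023.3 km; running total=51749.6 km
Leg 4 bearing: y=sinΔλ·cosφ2=0.48241946, x=cosφ1·sinφ2-sinφ1·cosφ2·cosΔλ=-0.64798233; θ=atan2(y, x)=143.3325° ≈ 143.3°

Leg 1: dist=13904.8 km, bearing=233.6°
Leg 2: dist=9041.3 km, bearing=142.7°
Leg 3: dist=14780.2 km, bearing=339.1°
Leg 4: dist=14023.3 km, bearing=143.3°
Total: 51749.6 km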